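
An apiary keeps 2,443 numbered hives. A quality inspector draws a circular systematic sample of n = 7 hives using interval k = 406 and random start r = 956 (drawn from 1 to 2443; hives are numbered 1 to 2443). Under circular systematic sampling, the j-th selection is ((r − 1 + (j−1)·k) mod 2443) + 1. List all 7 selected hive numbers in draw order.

956, 1362, 1768, 2174, 137, 543, 949

Selection 1: 956
Selection 2: 956 + 406 = 1362
Selection 3: 1362 + 406 = 1768
Selection 4: 1768 + 406 = 2174
Selection 5: 2174 + 406 = 2580 → 2580 − 2443 = 137
Selection 6: 137 + 406 = 543
Selection 7: 543 + 406 = 949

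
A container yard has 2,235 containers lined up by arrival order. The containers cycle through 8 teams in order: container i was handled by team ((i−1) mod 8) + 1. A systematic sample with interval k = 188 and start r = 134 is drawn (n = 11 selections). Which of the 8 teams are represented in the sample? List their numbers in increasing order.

2, 6

Consecutive selections differ by k = 188, so their team numbers differ by 188 mod 8 = 4.
gcd(188, 8) = 4, so the sample visits 8/4 = 2 distinct residues mod 8.
Start 134 is team 6; the teams hit are 2, 6.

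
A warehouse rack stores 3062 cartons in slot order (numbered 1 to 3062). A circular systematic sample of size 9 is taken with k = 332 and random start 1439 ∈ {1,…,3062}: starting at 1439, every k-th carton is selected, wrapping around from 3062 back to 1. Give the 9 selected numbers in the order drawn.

1439, 1771, 2103, 2435, 2767, 37, 369, 701, 1033

Selection 1: 1439
Selection 2: 1439 + 332 = 1771
Selection 3: 1771 + 332 = 2103
Selection 4: 2103 + 332 = 2435
Selection 5: 2435 + 332 = 2767
Selection 6: 2767 + 332 = 3099 → 3099 − 3062 = 37
Selection 7: 37 + 332 = 369
Selection 8: 369 + 332 = 701
Selection 9: 701 + 332 = 1033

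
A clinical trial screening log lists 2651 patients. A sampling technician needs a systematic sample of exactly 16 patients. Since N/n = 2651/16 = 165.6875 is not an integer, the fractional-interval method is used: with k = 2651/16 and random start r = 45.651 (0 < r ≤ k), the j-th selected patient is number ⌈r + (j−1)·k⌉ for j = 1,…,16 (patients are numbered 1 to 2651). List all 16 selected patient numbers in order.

j=1: r + 0k = 45.651 → ⌈·⌉ = 46
j=2: r + 1k = 211.3385 → ⌈·⌉ = 212
j=3: r + 2k = 377.026 → ⌈·⌉ = 378
j=4: r + 3k = 542.7135 → ⌈·⌉ = 543
j=5: r + 4k = 708.401 → ⌈·⌉ = 709
j=6: r + 5k = 874.0885 → ⌈·⌉ = 875
j=7: r + 6k = 1039.776 → ⌈·⌉ = 1040
j=8: r + 7k = 1205.4635 → ⌈·⌉ = 1206
j=9: r + 8k = 1371.151 → ⌈·⌉ = 1372
j=10: r + 9k = 1536.8385 → ⌈·⌉ = 1537
j=11: r + 10k = 1702.526 → ⌈·⌉ = 1703
j=12: r + 11k = 1868.2135 → ⌈·⌉ = 1869
j=13: r + 12k = 2033.901 → ⌈·⌉ = 2034
j=14: r + 13k = 2199.5885 → ⌈·⌉ = 2200
j=15: r + 14k = 2365.276 → ⌈·⌉ = 2366
j=16: r + 15k = 2530.9635 → ⌈·⌉ = 2531

46, 212, 378, 543, 709, 875, 1040, 1206, 1372, 1537, 1703, 1869, 2034, 2200, 2366, 2531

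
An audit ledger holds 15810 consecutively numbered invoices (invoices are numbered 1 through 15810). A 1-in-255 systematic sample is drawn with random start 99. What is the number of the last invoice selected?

k = 255
62nd selection = r + (62−1)·k = 99 + 61×255 = 99 + 15555 = 15654

15654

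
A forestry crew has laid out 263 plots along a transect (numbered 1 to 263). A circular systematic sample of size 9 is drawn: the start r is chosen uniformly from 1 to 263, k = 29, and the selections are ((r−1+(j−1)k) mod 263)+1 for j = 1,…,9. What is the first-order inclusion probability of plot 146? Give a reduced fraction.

9/263

For each position j, as r ranges over 1…263 the j-th selection hits every plot exactly once, so plot 146 is selected for exactly 9 of the 263 starts.
Inclusion probability = 9/263.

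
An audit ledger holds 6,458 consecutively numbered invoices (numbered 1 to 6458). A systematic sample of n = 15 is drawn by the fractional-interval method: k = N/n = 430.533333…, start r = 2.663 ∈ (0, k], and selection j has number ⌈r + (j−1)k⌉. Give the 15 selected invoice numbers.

3, 434, 864, 1295, 1725, 2156, 2586, 3017, 3447, 3878, 4308, 4739, 5170, 5600, 6031

j=1: r + 0k = 2.663 → ⌈·⌉ = 3
j=2: r + 1k = 433.196333… → ⌈·⌉ = 434
j=3: r + 2k = 863.729666… → ⌈·⌉ = 864
j=4: r + 3k = 1294.263 → ⌈·⌉ = 1295
j=5: r + 4k = 1724.796333… → ⌈·⌉ = 1725
j=6: r + 5k = 2155.329666… → ⌈·⌉ = 2156
j=7: r + 6k = 2585.863 → ⌈·⌉ = 2586
j=8: r + 7k = 3016.396333… → ⌈·⌉ = 3017
j=9: r + 8k = 3446.929666… → ⌈·⌉ = 3447
j=10: r + 9k = 3877.463 → ⌈·⌉ = 3878
j=11: r + 10k = 4307.996333… → ⌈·⌉ = 4308
j=12: r + 11k = 4738.529666… → ⌈·⌉ = 4739
j=13: r + 12k = 5169.063 → ⌈·⌉ = 5170
j=14: r + 13k = 5599.596333… → ⌈·⌉ = 5600
j=15: r + 14k = 6030.129666… → ⌈·⌉ = 6031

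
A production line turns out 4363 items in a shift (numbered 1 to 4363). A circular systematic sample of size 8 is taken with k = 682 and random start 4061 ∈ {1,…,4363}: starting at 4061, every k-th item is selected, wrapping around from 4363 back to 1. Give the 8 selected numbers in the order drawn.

Selection 1: 4061
Selection 2: 4061 + 682 = 4743 → 4743 − 4363 = 380
Selection 3: 380 + 682 = 1062
Selection 4: 1062 + 682 = 1744
Selection 5: 1744 + 682 = 2426
Selection 6: 2426 + 682 = 3108
Selection 7: 3108 + 682 = 3790
Selection 8: 3790 + 682 = 4472 → 4472 − 4363 = 109

4061, 380, 1062, 1744, 2426, 3108, 3790, 109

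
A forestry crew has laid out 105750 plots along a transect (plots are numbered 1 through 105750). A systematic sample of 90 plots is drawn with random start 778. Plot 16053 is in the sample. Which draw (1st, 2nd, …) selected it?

14

k = 105750/90 = 1175
position = (16053 − 778)/1175 + 1 = 15275/1175 + 1 = 13 + 1 = 14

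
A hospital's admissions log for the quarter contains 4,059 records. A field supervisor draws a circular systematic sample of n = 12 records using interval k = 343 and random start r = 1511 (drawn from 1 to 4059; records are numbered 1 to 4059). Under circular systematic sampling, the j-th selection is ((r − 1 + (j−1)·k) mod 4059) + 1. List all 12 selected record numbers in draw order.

Selection 1: 1511
Selection 2: 1511 + 343 = 1854
Selection 3: 1854 + 343 = 2197
Selection 4: 2197 + 343 = 2540
Selection 5: 2540 + 343 = 2883
Selection 6: 2883 + 343 = 3226
Selection 7: 3226 + 343 = 3569
Selection 8: 3569 + 343 = 3912
Selection 9: 3912 + 343 = 4255 → 4255 − 4059 = 196
Selection 10: 196 + 343 = 539
Selection 11: 539 + 343 = 882
Selection 12: 882 + 343 = 1225

1511, 1854, 2197, 2540, 2883, 3226, 3569, 3912, 196, 539, 882, 1225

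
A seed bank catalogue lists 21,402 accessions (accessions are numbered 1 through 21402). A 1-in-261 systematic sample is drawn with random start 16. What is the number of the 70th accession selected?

18025

k = 261
70th selection = r + (70−1)·k = 16 + 69×261 = 16 + 18009 = 18025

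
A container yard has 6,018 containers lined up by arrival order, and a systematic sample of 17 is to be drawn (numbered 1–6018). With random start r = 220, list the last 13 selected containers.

k = N/n = 6018/17 = 354
5th selection = 220 + 4×354 = 1636
6th: 1636 + 354 = 1990
7th: 1990 + 354 = 2344
8th: 2344 + 354 = 2698
9th: 2698 + 354 = 3052
10th: 3052 + 354 = 3406
11th: 3406 + 354 = 3760
12th: 3760 + 354 = 4114
13th: 4114 + 354 = 4468
14th: 4468 + 354 = 4822
15th: 4822 + 354 = 5176
16th: 5176 + 354 = 5530
17th: 5530 + 354 = 5884

1636, 1990, 2344, 2698, 3052, 3406, 3760, 4114, 4468, 4822, 5176, 5530, 5884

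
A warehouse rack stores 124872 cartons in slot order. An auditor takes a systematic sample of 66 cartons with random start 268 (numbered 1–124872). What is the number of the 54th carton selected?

100544

k = 124872/66 = 1892
54th selection = r + (54−1)·k = 268 + 53×1892 = 268 + 100276 = 100544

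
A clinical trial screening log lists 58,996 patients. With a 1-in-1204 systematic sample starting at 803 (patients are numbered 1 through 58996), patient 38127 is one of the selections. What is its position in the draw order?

k = 1204
position = (38127 − 803)/1204 + 1 = 37324/1204 + 1 = 31 + 1 = 32

32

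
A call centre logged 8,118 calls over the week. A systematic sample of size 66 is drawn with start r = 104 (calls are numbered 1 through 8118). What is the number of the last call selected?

8099

k = 8118/66 = 123
66th selection = r + (66−1)·k = 104 + 65×123 = 104 + 7995 = 8099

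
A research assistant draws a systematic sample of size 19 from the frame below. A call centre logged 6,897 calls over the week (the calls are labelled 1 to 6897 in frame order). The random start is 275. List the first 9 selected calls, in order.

k = N/n = 6897/19 = 363
call 1: 275
call 2: 275 + 363 = 638
call 3: 638 + 363 = 1001
call 4: 1001 + 363 = 1364
call 5: 1364 + 363 = 1727
call 6: 1727 + 363 = 2090
call 7: 2090 + 363 = 2453
call 8: 2453 + 363 = 2816
call 9: 2816 + 363 = 3179

275, 638, 1001, 1364, 1727, 2090, 2453, 2816, 3179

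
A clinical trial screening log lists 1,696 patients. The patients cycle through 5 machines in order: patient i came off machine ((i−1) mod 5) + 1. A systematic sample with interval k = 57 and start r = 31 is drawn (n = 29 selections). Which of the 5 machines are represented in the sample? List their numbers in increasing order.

1, 2, 3, 4, 5

Consecutive selections differ by k = 57, so their machine numbers differ by 57 mod 5 = 2.
gcd(57, 5) = 1, so the sample visits 5/1 = 5 distinct residues mod 5.
Start 31 is machine 1; the machines hit are 1, 2, 3, 4, 5.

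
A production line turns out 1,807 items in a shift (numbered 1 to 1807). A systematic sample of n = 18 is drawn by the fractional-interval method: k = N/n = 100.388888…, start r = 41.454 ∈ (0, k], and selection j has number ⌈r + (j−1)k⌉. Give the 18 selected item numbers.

j=1: r + 0k = 41.454 → ⌈·⌉ = 42
j=2: r + 1k = 141.842888… → ⌈·⌉ = 142
j=3: r + 2k = 242.231777… → ⌈·⌉ = 243
j=4: r + 3k = 342.620666… → ⌈·⌉ = 343
j=5: r + 4k = 443.009555… → ⌈·⌉ = 444
j=6: r + 5k = 543.398444… → ⌈·⌉ = 544
j=7: r + 6k = 643.787333… → ⌈·⌉ = 644
j=8: r + 7k = 744.176222… → ⌈·⌉ = 745
j=9: r + 8k = 844.565111… → ⌈·⌉ = 845
j=10: r + 9k = 944.954 → ⌈·⌉ = 945
j=11: r + 10k = 1045.342888… → ⌈·⌉ = 1046
j=12: r + 11k = 1145.731777… → ⌈·⌉ = 1146
j=13: r + 12k = 1246.120666… → ⌈·⌉ = 1247
j=14: r + 13k = 1346.509555… → ⌈·⌉ = 1347
j=15: r + 14k = 1446.898444… → ⌈·⌉ = 1447
j=16: r + 15k = 1547.287333… → ⌈·⌉ = 1548
j=17: r + 16k = 1647.676222… → ⌈·⌉ = 1648
j=18: r + 17k = 1748.065111… → ⌈·⌉ = 1749

42, 142, 243, 343, 444, 544, 644, 745, 845, 945, 1046, 1146, 1247, 1347, 1447, 1548, 1648, 1749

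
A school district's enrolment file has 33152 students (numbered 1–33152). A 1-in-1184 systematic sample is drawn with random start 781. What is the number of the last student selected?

32749

k = 1184
28th selection = r + (28−1)·k = 781 + 27×1184 = 781 + 31968 = 32749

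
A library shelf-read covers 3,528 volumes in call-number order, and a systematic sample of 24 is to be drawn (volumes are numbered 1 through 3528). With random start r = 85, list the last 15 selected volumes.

k = N/n = 3528/24 = 147
10th selection = 85 + 9×147 = 1408
11th: 1408 + 147 = 1555
12th: 1555 + 147 = 1702
13th: 1702 + 147 = 1849
14th: 1849 + 147 = 1996
15th: 1996 + 147 = 2143
16th: 2143 + 147 = 2290
17th: 2290 + 147 = 2437
18th: 2437 + 147 = 2584
19th: 2584 + 147 = 2731
20th: 2731 + 147 = 2878
21st: 2878 + 147 = 3025
22nd: 3025 + 147 = 3172
23rd: 3172 + 147 = 3319
24th: 3319 + 147 = 3466

1408, 1555, 1702, 1849, 1996, 2143, 2290, 2437, 2584, 2731, 2878, 3025, 3172, 3319, 3466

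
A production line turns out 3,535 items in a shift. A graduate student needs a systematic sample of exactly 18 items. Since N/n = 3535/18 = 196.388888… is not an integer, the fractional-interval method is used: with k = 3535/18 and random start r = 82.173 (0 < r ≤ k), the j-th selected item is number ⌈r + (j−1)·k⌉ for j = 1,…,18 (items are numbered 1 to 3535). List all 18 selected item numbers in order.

83, 279, 475, 672, 868, 1065, 1261, 1457, 1654, 1850, 2047, 2243, 2439, 2636, 2832, 3029, 3225, 3421

j=1: r + 0k = 82.173 → ⌈·⌉ = 83
j=2: r + 1k = 278.561888… → ⌈·⌉ = 279
j=3: r + 2k = 474.950777… → ⌈·⌉ = 475
j=4: r + 3k = 671.339666… → ⌈·⌉ = 672
j=5: r + 4k = 867.728555… → ⌈·⌉ = 868
j=6: r + 5k = 1064.117444… → ⌈·⌉ = 1065
j=7: r + 6k = 1260.506333… → ⌈·⌉ = 1261
j=8: r + 7k = 1456.895222… → ⌈·⌉ = 1457
j=9: r + 8k = 1653.284111… → ⌈·⌉ = 1654
j=10: r + 9k = 1849.673 → ⌈·⌉ = 1850
j=11: r + 10k = 2046.061888… → ⌈·⌉ = 2047
j=12: r + 11k = 2242.450777… → ⌈·⌉ = 2243
j=13: r + 12k = 2438.839666… → ⌈·⌉ = 2439
j=14: r + 13k = 2635.228555… → ⌈·⌉ = 2636
j=15: r + 14k = 2831.617444… → ⌈·⌉ = 2832
j=16: r + 15k = 3028.006333… → ⌈·⌉ = 3029
j=17: r + 16k = 3224.395222… → ⌈·⌉ = 3225
j=18: r + 17k = 3420.784111… → ⌈·⌉ = 3421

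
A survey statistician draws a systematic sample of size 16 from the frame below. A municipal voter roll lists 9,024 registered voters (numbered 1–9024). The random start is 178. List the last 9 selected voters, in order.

k = N/n = 9024/16 = 564
8th selection = 178 + 7×564 = 4126
9th: 4126 + 564 = 4690
10th: 4690 + 564 = 5254
11th: 5254 + 564 = 5818
12th: 5818 + 564 = 6382
13th: 6382 + 564 = 6946
14th: 6946 + 564 = 7510
15th: 7510 + 564 = 8074
16th: 8074 + 564 = 8638

4126, 4690, 5254, 5818, 6382, 6946, 7510, 8074, 8638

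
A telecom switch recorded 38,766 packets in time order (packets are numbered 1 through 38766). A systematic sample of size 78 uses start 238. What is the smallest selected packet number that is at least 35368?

35525

k = 38766/78 = 497
Steps past start: ⌈(35368 − 238)/497⌉ = ⌈35130/497⌉ = 71
Selected packet: 238 + 71×497 = 35525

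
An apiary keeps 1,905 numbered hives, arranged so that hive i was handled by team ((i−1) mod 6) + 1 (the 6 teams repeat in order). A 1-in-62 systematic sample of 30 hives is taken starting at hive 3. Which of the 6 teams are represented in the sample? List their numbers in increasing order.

1, 3, 5

Consecutive selections differ by k = 62, so their team numbers differ by 62 mod 6 = 2.
gcd(62, 6) = 2, so the sample visits 6/2 = 3 distinct residues mod 6.
Start 3 is team 3; the teams hit are 1, 3, 5.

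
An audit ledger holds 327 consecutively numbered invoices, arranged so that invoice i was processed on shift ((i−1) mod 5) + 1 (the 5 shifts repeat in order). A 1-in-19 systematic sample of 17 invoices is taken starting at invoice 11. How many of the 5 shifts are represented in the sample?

Consecutive selections differ by k = 19, so their shift numbers differ by 19 mod 5 = 4.
gcd(19, 5) = 1, so the sample visits 5/1 = 5 distinct residues mod 5.
Start 11 is shift 1; the shifts hit are 1, 2, 3, 4, 5.

5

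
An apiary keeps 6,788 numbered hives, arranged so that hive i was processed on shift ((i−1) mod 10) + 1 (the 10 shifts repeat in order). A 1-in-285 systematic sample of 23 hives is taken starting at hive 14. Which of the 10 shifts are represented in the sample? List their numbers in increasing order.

Consecutive selections differ by k = 285, so their shift numbers differ by 285 mod 10 = 5.
gcd(285, 10) = 5, so the sample visits 10/5 = 2 distinct residues mod 10.
Start 14 is shift 4; the shifts hit are 4, 9.

4, 9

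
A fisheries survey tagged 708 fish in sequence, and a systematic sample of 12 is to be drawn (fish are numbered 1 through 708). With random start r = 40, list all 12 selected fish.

40, 99, 158, 217, 276, 335, 394, 453, 512, 571, 630, 689

k = N/n = 708/12 = 59
fish 1: 40
fish 2: 40 + 59 = 99
fish 3: 99 + 59 = 158
fish 4: 158 + 59 = 217
fish 5: 217 + 59 = 276
fish 6: 276 + 59 = 335
fish 7: 335 + 59 = 394
fish 8: 394 + 59 = 453
fish 9: 453 + 59 = 512
fish 10: 512 + 59 = 571
fish 11: 571 + 59 = 630
fish 12: 630 + 59 = 689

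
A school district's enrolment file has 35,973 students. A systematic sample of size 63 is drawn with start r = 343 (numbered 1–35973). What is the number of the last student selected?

35745

k = 35973/63 = 571
63rd selection = r + (63−1)·k = 343 + 62×571 = 343 + 35402 = 35745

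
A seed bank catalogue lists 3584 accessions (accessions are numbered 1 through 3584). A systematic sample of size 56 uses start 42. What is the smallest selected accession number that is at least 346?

k = 3584/56 = 64
Steps past start: ⌈(346 − 42)/64⌉ = ⌈304/64⌉ = 5
Selected accession: 42 + 5×64 = 362

362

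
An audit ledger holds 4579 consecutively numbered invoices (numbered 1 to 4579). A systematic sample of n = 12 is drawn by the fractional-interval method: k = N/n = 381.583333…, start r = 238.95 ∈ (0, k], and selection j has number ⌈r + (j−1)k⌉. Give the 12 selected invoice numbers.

239, 621, 1003, 1384, 1766, 2147, 2529, 2911, 3292, 3674, 4055, 4437

j=1: r + 0k = 238.95 → ⌈·⌉ = 239
j=2: r + 1k = 620.533333… → ⌈·⌉ = 621
j=3: r + 2k = 1002.116666… → ⌈·⌉ = 1003
j=4: r + 3k = 1383.7 → ⌈·⌉ = 1384
j=5: r + 4k = 1765.283333… → ⌈·⌉ = 1766
j=6: r + 5k = 2146.866666… → ⌈·⌉ = 2147
j=7: r + 6k = 2528.45 → ⌈·⌉ = 2529
j=8: r + 7k = 2910.033333… → ⌈·⌉ = 2911
j=9: r + 8k = 3291.616666… → ⌈·⌉ = 3292
j=10: r + 9k = 3673.2 → ⌈·⌉ = 3674
j=11: r + 10k = 4054.783333… → ⌈·⌉ = 4055
j=12: r + 11k = 4436.366666… → ⌈·⌉ = 4437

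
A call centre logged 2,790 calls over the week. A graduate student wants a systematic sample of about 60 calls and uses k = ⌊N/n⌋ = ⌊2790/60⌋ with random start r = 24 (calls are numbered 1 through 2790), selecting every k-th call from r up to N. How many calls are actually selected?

k = ⌊2790/60⌋ = 46
Achieved size = ⌊(2790 − 24)/46⌋ + 1 = ⌊2766/46⌋ + 1 = 60 + 1 = 61
(last selection: 24 + 60×46 = 2784 ≤ 2790; next would be 2830 > 2790)

61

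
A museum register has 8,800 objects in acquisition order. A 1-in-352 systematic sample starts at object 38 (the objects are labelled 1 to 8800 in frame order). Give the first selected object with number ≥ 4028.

k = 352
Steps past start: ⌈(4028 − 38)/352⌉ = ⌈3990/352⌉ = 12
Selected object: 38 + 12×352 = 4262

4262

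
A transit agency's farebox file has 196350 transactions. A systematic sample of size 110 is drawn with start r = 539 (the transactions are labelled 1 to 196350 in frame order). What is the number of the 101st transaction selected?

179039

k = 196350/110 = 1785
101st selection = r + (101−1)·k = 539 + 100×1785 = 539 + 178500 = 179039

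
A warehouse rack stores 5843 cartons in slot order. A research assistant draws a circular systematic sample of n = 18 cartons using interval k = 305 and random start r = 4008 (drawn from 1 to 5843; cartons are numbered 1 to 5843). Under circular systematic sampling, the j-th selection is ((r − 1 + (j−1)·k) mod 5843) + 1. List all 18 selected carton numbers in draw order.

Selection 1: 4008
Selection 2: 4008 + 305 = 4313
Selection 3: 4313 + 305 = 4618
Selection 4: 4618 + 305 = 4923
Selection 5: 4923 + 305 = 5228
Selection 6: 5228 + 305 = 5533
Selection 7: 5533 + 305 = 5838
Selection 8: 5838 + 305 = 6143 → 6143 − 5843 = 300
Selection 9: 300 + 305 = 605
Selection 10: 605 + 305 = 910
Selection 11: 910 + 305 = 1215
Selection 12: 1215 + 305 = 1520
Selection 13: 1520 + 305 = 1825
Selection 14: 1825 + 305 = 2130
Selection 15: 2130 + 305 = 2435
Selection 16: 2435 + 305 = 2740
Selection 17: 2740 + 305 = 3045
Selection 18: 3045 + 305 = 3350

4008, 4313, 4618, 4923, 5228, 5533, 5838, 300, 605, 910, 1215, 1520, 1825, 2130, 2435, 2740, 3045, 3350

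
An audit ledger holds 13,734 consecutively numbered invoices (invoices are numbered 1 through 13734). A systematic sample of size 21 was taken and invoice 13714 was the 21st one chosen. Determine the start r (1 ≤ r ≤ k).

634

k = 13734/21 = 654
r = 13714 − (21−1)×654 = 13714 − 13080 = 634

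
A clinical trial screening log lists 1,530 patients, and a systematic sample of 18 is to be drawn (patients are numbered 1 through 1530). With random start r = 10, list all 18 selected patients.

k = N/n = 1530/18 = 85
patient 1: 10
patient 2: 10 + 85 = 95
patient 3: 95 + 85 = 180
patient 4: 180 + 85 = 265
patient 5: 265 + 85 = 350
patient 6: 350 + 85 = 435
patient 7: 435 + 85 = 520
patient 8: 520 + 85 = 605
patient 9: 605 + 85 = 690
patient 10: 690 + 85 = 775
patient 11: 775 + 85 = 860
patient 12: 860 + 85 = 945
patient 13: 945 + 85 = 1030
patient 14: 1030 + 85 = 1115
patient 15: 1115 + 85 = 1200
patient 16: 1200 + 85 = 1285
patient 17: 1285 + 85 = 1370
patient 18: 1370 + 85 = 1455

10, 95, 180, 265, 350, 435, 520, 605, 690, 775, 860, 945, 1030, 1115, 1200, 1285, 1370, 1455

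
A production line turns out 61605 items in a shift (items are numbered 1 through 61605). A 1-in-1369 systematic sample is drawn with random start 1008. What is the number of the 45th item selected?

61244

k = 1369
45th selection = r + (45−1)·k = 1008 + 44×1369 = 1008 + 60236 = 61244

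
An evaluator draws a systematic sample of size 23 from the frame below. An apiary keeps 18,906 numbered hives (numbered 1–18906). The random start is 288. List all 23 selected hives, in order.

k = N/n = 18906/23 = 822
hive 1: 288
hive 2: 288 + 822 = 1110
hive 3: 1110 + 822 = 1932
hive 4: 1932 + 822 = 2754
hive 5: 2754 + 822 = 3576
hive 6: 3576 + 822 = 4398
hive 7: 4398 + 822 = 5220
hive 8: 5220 + 822 = 6042
hive 9: 6042 + 822 = 6864
hive 10: 6864 + 822 = 7686
hive 11: 7686 + 822 = 8508
hive 12: 8508 + 822 = 9330
hive 13: 9330 + 822 = 10152
hive 14: 10152 + 822 = 10974
hive 15: 10974 + 822 = 11796
hive 16: 11796 + 822 = 12618
hive 17: 12618 + 822 = 13440
hive 18: 13440 + 822 = 14262
hive 19: 14262 + 822 = 15084
hive 20: 15084 + 822 = 15906
hive 21: 15906 + 822 = 16728
hive 22: 16728 + 822 = 17550
hive 23: 17550 + 822 = 18372

288, 1110, 1932, 2754, 3576, 4398, 5220, 6042, 6864, 7686, 8508, 9330, 10152, 10974, 11796, 12618, 13440, 14262, 15084, 15906, 16728, 17550, 18372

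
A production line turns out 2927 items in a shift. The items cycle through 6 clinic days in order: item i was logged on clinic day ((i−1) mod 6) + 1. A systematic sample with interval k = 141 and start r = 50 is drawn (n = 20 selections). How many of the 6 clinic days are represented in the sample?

2

Consecutive selections differ by k = 141, so their clinic day numbers differ by 141 mod 6 = 3.
gcd(141, 6) = 3, so the sample visits 6/3 = 2 distinct residues mod 6.
Start 50 is clinic day 2; the clinic days hit are 2, 5.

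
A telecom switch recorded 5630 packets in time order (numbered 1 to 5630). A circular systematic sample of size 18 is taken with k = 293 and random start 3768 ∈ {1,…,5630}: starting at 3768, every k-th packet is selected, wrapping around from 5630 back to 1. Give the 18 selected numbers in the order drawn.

3768, 4061, 4354, 4647, 4940, 5233, 5526, 189, 482, 775, 1068, 1361, 1654, 1947, 2240, 2533, 2826, 3119

Selection 1: 3768
Selection 2: 3768 + 293 = 4061
Selection 3: 4061 + 293 = 4354
Selection 4: 4354 + 293 = 4647
Selection 5: 4647 + 293 = 4940
Selection 6: 4940 + 293 = 5233
Selection 7: 5233 + 293 = 5526
Selection 8: 5526 + 293 = 5819 → 5819 − 5630 = 189
Selection 9: 189 + 293 = 482
Selection 10: 482 + 293 = 775
Selection 11: 775 + 293 = 1068
Selection 12: 1068 + 293 = 1361
Selection 13: 1361 + 293 = 1654
Selection 14: 1654 + 293 = 1947
Selection 15: 1947 + 293 = 2240
Selection 16: 2240 + 293 = 2533
Selection 17: 2533 + 293 = 2826
Selection 18: 2826 + 293 = 3119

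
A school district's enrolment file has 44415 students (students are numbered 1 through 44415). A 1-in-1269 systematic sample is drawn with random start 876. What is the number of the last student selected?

44022

k = 1269
35th selection = r + (35−1)·k = 876 + 34×1269 = 876 + 43146 = 44022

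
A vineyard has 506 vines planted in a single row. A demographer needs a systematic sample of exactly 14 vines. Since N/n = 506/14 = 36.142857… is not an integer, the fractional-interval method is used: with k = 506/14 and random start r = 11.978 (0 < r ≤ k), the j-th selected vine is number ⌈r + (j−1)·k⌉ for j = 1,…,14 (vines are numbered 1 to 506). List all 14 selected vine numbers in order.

j=1: r + 0k = 11.978 → ⌈·⌉ = 12
j=2: r + 1k = 48.120857… → ⌈·⌉ = 49
j=3: r + 2k = 84.263714… → ⌈·⌉ = 85
j=4: r + 3k = 120.406571… → ⌈·⌉ = 121
j=5: r + 4k = 156.549428… → ⌈·⌉ = 157
j=6: r + 5k = 192.692285… → ⌈·⌉ = 193
j=7: r + 6k = 228.835142… → ⌈·⌉ = 229
j=8: r + 7k = 264.978 → ⌈·⌉ = 265
j=9: r + 8k = 301.120857… → ⌈·⌉ = 302
j=10: r + 9k = 337.263714… → ⌈·⌉ = 338
j=11: r + 10k = 373.406571… → ⌈·⌉ = 374
j=12: r + 11k = 409.549428… → ⌈·⌉ = 410
j=13: r + 12k = 445.692285… → ⌈·⌉ = 446
j=14: r + 13k = 481.835142… → ⌈·⌉ = 482

12, 49, 85, 121, 157, 193, 229, 265, 302, 338, 374, 410, 446, 482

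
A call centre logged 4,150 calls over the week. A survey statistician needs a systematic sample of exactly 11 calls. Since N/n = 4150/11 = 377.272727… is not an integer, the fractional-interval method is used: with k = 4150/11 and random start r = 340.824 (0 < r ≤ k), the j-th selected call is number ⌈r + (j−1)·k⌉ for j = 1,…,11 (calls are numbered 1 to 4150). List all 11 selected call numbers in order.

341, 719, 1096, 1473, 1850, 2228, 2605, 2982, 3360, 3737, 4114

j=1: r + 0k = 340.824 → ⌈·⌉ = 341
j=2: r + 1k = 718.096727… → ⌈·⌉ = 719
j=3: r + 2k = 1095.369454… → ⌈·⌉ = 1096
j=4: r + 3k = 1472.642181… → ⌈·⌉ = 1473
j=5: r + 4k = 1849.914909… → ⌈·⌉ = 1850
j=6: r + 5k = 2227.187636… → ⌈·⌉ = 2228
j=7: r + 6k = 2604.460363… → ⌈·⌉ = 2605
j=8: r + 7k = 2981.733090… → ⌈·⌉ = 2982
j=9: r + 8k = 3359.005818… → ⌈·⌉ = 3360
j=10: r + 9k = 3736.278545… → ⌈·⌉ = 3737
j=11: r + 10k = 4113.551272… → ⌈·⌉ = 4114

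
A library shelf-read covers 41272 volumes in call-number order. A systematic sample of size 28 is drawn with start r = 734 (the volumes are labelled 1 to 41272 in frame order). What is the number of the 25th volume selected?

k = 41272/28 = 1474
25th selection = r + (25−1)·k = 734 + 24×1474 = 734 + 35376 = 36110

36110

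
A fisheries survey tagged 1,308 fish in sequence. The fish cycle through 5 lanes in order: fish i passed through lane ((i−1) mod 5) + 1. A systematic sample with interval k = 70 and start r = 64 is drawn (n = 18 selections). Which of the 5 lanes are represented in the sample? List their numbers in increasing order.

Consecutive selections differ by k = 70, so their lane numbers differ by 70 mod 5 = 0.
gcd(70, 5) = 5, so the sample visits 5/5 = 1 distinct residues mod 5.
Start 64 is lane 4; the lanes hit are 4.

4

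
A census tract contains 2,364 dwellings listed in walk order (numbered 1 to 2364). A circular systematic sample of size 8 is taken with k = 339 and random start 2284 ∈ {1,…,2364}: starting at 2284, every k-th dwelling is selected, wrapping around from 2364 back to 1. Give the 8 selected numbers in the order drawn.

Selection 1: 2284
Selection 2: 2284 + 339 = 2623 → 2623 − 2364 = 259
Selection 3: 259 + 339 = 598
Selection 4: 598 + 339 = 937
Selection 5: 937 + 339 = 1276
Selection 6: 1276 + 339 = 1615
Selection 7: 1615 + 339 = 1954
Selection 8: 1954 + 339 = 2293

2284, 259, 598, 937, 1276, 1615, 1954, 2293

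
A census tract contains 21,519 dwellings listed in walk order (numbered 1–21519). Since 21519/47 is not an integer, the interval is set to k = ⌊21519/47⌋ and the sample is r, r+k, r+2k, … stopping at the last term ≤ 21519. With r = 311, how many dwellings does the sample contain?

47

k = ⌊21519/47⌋ = 457
Achieved size = ⌊(21519 − 311)/457⌋ + 1 = ⌊21208/457⌋ + 1 = 46 + 1 = 47
(last selection: 311 + 46×457 = 21333 ≤ 21519; next would be 21790 > 21519)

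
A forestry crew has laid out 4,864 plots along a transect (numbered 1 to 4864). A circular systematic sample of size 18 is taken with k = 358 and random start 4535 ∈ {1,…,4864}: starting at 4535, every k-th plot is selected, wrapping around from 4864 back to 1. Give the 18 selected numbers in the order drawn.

4535, 29, 387, 745, 1103, 1461, 1819, 2177, 2535, 2893, 3251, 3609, 3967, 4325, 4683, 177, 535, 893

Selection 1: 4535
Selection 2: 4535 + 358 = 4893 → 4893 − 4864 = 29
Selection 3: 29 + 358 = 387
Selection 4: 387 + 358 = 745
Selection 5: 745 + 358 = 1103
Selection 6: 1103 + 358 = 1461
Selection 7: 1461 + 358 = 1819
Selection 8: 1819 + 358 = 2177
Selection 9: 2177 + 358 = 2535
Selection 10: 2535 + 358 = 2893
Selection 11: 2893 + 358 = 3251
Selection 12: 3251 + 358 = 3609
Selection 13: 3609 + 358 = 3967
Selection 14: 3967 + 358 = 4325
Selection 15: 4325 + 358 = 4683
Selection 16: 4683 + 358 = 5041 → 5041 − 4864 = 177
Selection 17: 177 + 358 = 535
Selection 18: 535 + 358 = 893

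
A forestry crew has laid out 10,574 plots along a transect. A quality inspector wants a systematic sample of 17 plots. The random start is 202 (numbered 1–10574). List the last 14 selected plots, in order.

k = N/n = 10574/17 = 622
4th selection = 202 + 3×622 = 2068
5th: 2068 + 622 = 2690
6th: 2690 + 622 = 3312
7th: 3312 + 622 = 3934
8th: 3934 + 622 = 4556
9th: 4556 + 622 = 5178
10th: 5178 + 622 = 5800
11th: 5800 + 622 = 6422
12th: 6422 + 622 = 7044
13th: 7044 + 622 = 7666
14th: 7666 + 622 = 8288
15th: 8288 + 622 = 8910
16th: 8910 + 622 = 9532
17th: 9532 + 622 = 10154

2068, 2690, 3312, 3934, 4556, 5178, 5800, 6422, 7044, 7666, 8288, 8910, 9532, 10154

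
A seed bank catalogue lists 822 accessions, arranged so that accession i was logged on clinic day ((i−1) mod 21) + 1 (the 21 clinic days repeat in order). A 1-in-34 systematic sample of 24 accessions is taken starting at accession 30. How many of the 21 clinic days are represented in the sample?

Consecutive selections differ by k = 34, so their clinic day numbers differ by 34 mod 21 = 13.
gcd(34, 21) = 1, so the sample visits 21/1 = 21 distinct residues mod 21.
Start 30 is clinic day 9; the clinic days hit are 1, 2, 3, 4, 5, 6, 7, 8, 9, 10, 11, 12, 13, 14, 15, 16, 17, 18, 19, 20, 21.

21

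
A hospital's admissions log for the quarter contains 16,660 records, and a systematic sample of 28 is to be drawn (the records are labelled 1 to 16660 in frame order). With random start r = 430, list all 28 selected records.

k = N/n = 16660/28 = 595
record 1: 430
record 2: 430 + 595 = 1025
record 3: 1025 + 595 = 1620
record 4: 1620 + 595 = 2215
record 5: 2215 + 595 = 2810
record 6: 2810 + 595 = 3405
record 7: 3405 + 595 = 4000
record 8: 4000 + 595 = 4595
record 9: 4595 + 595 = 5190
record 10: 5190 + 595 = 5785
record 11: 5785 + 595 = 6380
record 12: 6380 + 595 = 6975
record 13: 6975 + 595 = 7570
record 14: 7570 + 595 = 8165
record 15: 8165 + 595 = 8760
record 16: 8760 + 595 = 9355
record 17: 9355 + 595 = 9950
record 18: 9950 + 595 = 10545
record 19: 10545 + 595 = 11140
record 20: 11140 + 595 = 11735
record 21: 11735 + 595 = 12330
record 22: 12330 + 595 = 12925
record 23: 12925 + 595 = 13520
record 24: 13520 + 595 = 14115
record 25: 14115 + 595 = 14710
record 26: 14710 + 595 = 15305
record 27: 15305 + 595 = 15900
record 28: 15900 + 595 = 16495

430, 1025, 1620, 2215, 2810, 3405, 4000, 4595, 5190, 5785, 6380, 6975, 7570, 8165, 8760, 9355, 9950, 10545, 11140, 11735, 12330, 12925, 13520, 14115, 14710, 15305, 15900, 16495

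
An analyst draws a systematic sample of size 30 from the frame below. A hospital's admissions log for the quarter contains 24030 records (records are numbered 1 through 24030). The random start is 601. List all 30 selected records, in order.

k = N/n = 24030/30 = 801
record 1: 601
record 2: 601 + 801 = 1402
record 3: 1402 + 801 = 2203
record 4: 2203 + 801 = 3004
record 5: 3004 + 801 = 3805
record 6: 3805 + 801 = 4606
record 7: 4606 + 801 = 5407
record 8: 5407 + 801 = 6208
record 9: 6208 + 801 = 7009
record 10: 7009 + 801 = 7810
record 11: 7810 + 801 = 8611
record 12: 8611 + 801 = 9412
record 13: 9412 + 801 = 10213
record 14: 10213 + 801 = 11014
record 15: 11014 + 801 = 11815
record 16: 11815 + 801 = 12616
record 17: 12616 + 801 = 13417
record 18: 13417 + 801 = 14218
record 19: 14218 + 801 = 15019
record 20: 15019 + 801 = 15820
record 21: 15820 + 801 = 16621
record 22: 16621 + 801 = 17422
record 23: 17422 + 801 = 18223
record 24: 18223 + 801 = 19024
record 25: 19024 + 801 = 19825
record 26: 19825 + 801 = 20626
record 27: 20626 + 801 = 21427
record 28: 21427 + 801 = 22228
record 29: 22228 + 801 = 23029
record 30: 23029 + 801 = 23830

601, 1402, 2203, 3004, 3805, 4606, 5407, 6208, 7009, 7810, 8611, 9412, 10213, 11014, 11815, 12616, 13417, 14218, 15019, 15820, 16621, 17422, 18223, 19024, 19825, 20626, 21427, 22228, 23029, 23830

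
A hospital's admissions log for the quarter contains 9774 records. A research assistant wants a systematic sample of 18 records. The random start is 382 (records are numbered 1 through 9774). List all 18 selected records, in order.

k = N/n = 9774/18 = 543
record 1: 382
record 2: 382 + 543 = 925
record 3: 925 + 543 = 1468
record 4: 1468 + 543 = 2011
record 5: 2011 + 543 = 2554
record 6: 2554 + 543 = 3097
record 7: 3097 + 543 = 3640
record 8: 3640 + 543 = 4183
record 9: 4183 + 543 = 4726
record 10: 4726 + 543 = 5269
record 11: 5269 + 543 = 5812
record 12: 5812 + 543 = 6355
record 13: 6355 + 543 = 6898
record 14: 6898 + 543 = 7441
record 15: 7441 + 543 = 7984
record 16: 7984 + 543 = 8527
record 17: 8527 + 543 = 9070
record 18: 9070 + 543 = 9613

382, 925, 1468, 2011, 2554, 3097, 3640, 4183, 4726, 5269, 5812, 6355, 6898, 7441, 7984, 8527, 9070, 9613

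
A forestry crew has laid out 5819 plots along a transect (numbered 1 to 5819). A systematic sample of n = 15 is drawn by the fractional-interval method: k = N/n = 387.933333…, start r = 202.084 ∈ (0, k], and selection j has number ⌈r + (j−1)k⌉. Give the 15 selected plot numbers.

j=1: r + 0k = 202.084 → ⌈·⌉ = 203
j=2: r + 1k = 590.017333… → ⌈·⌉ = 591
j=3: r + 2k = 977.950666… → ⌈·⌉ = 978
j=4: r + 3k = 1365.884 → ⌈·⌉ = 1366
j=5: r + 4k = 1753.817333… → ⌈·⌉ = 1754
j=6: r + 5k = 2141.750666… → ⌈·⌉ = 2142
j=7: r + 6k = 2529.684 → ⌈·⌉ = 2530
j=8: r + 7k = 2917.617333… → ⌈·⌉ = 2918
j=9: r + 8k = 3305.550666… → ⌈·⌉ = 3306
j=10: r + 9k = 3693.484 → ⌈·⌉ = 3694
j=11: r + 10k = 4081.417333… → ⌈·⌉ = 4082
j=12: r + 11k = 4469.350666… → ⌈·⌉ = 4470
j=13: r + 12k = 4857.284 → ⌈·⌉ = 4858
j=14: r + 13k = 5245.217333… → ⌈·⌉ = 5246
j=15: r + 14k = 5633.150666… → ⌈·⌉ = 5634

203, 591, 978, 1366, 1754, 2142, 2530, 2918, 3306, 3694, 4082, 4470, 4858, 5246, 5634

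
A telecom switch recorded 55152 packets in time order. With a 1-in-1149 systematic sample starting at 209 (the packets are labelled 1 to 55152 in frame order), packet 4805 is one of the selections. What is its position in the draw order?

k = 1149
position = (4805 − 209)/1149 + 1 = 4596/1149 + 1 = 4 + 1 = 5

5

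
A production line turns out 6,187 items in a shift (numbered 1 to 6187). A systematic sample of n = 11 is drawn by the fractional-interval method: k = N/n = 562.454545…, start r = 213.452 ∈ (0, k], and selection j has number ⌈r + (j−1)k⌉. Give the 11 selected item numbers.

214, 776, 1339, 1901, 2464, 3026, 3589, 4151, 4714, 5276, 5838

j=1: r + 0k = 213.452 → ⌈·⌉ = 214
j=2: r + 1k = 775.906545… → ⌈·⌉ = 776
j=3: r + 2k = 1338.361090… → ⌈·⌉ = 1339
j=4: r + 3k = 1900.815636… → ⌈·⌉ = 1901
j=5: r + 4k = 2463.270181… → ⌈·⌉ = 2464
j=6: r + 5k = 3025.724727… → ⌈·⌉ = 3026
j=7: r + 6k = 3588.179272… → ⌈·⌉ = 3589
j=8: r + 7k = 4150.633818… → ⌈·⌉ = 4151
j=9: r + 8k = 4713.088363… → ⌈·⌉ = 4714
j=10: r + 9k = 5275.542909… → ⌈·⌉ = 5276
j=11: r + 10k = 5837.997454… → ⌈·⌉ = 5838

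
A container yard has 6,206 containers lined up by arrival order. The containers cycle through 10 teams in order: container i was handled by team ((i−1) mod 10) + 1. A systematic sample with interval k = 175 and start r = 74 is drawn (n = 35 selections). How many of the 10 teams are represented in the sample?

2

Consecutive selections differ by k = 175, so their team numbers differ by 175 mod 10 = 5.
gcd(175, 10) = 5, so the sample visits 10/5 = 2 distinct residues mod 10.
Start 74 is team 4; the teams hit are 4, 9.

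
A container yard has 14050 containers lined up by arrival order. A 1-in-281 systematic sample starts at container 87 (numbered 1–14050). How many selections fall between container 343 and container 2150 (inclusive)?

k = 281
First selection ≥ 343: 87 + ⌈(343−87)/281⌉·281 = 87 + 1×281 = 368
Last selection ≤ 2150: 87 + ⌊(2150−87)/281⌋·281 = 87 + 7×281 = 2054
Count = 7 − 1 + 1 = 7

7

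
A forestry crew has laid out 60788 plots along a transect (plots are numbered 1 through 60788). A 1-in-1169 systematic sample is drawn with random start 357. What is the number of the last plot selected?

k = 1169
52nd selection = r + (52−1)·k = 357 + 51×1169 = 357 + 59619 = 59976

59976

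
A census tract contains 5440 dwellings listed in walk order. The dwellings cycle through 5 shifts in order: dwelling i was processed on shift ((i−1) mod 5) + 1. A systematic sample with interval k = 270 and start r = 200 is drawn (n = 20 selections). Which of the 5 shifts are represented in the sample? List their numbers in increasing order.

Consecutive selections differ by k = 270, so their shift numbers differ by 270 mod 5 = 0.
gcd(270, 5) = 5, so the sample visits 5/5 = 1 distinct residues mod 5.
Start 200 is shift 5; the shifts hit are 5.

5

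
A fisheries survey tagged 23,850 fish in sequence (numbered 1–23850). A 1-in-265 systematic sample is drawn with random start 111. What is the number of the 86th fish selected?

22636

k = 265
86th selection = r + (86−1)·k = 111 + 85×265 = 111 + 22525 = 22636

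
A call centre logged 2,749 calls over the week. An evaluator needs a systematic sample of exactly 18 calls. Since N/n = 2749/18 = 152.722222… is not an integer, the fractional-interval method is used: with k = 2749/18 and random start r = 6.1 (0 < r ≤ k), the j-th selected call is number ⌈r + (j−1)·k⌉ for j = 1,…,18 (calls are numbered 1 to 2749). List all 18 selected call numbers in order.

j=1: r + 0k = 6.1 → ⌈·⌉ = 7
j=2: r + 1k = 158.822222… → ⌈·⌉ = 159
j=3: r + 2k = 311.544444… → ⌈·⌉ = 312
j=4: r + 3k = 464.266666… → ⌈·⌉ = 465
j=5: r + 4k = 616.988888… → ⌈·⌉ = 617
j=6: r + 5k = 769.711111… → ⌈·⌉ = 770
j=7: r + 6k = 922.433333… → ⌈·⌉ = 923
j=8: r + 7k = 1075.155555… → ⌈·⌉ = 1076
j=9: r + 8k = 1227.877777… → ⌈·⌉ = 1228
j=10: r + 9k = 1380.6 → ⌈·⌉ = 1381
j=11: r + 10k = 1533.322222… → ⌈·⌉ = 1534
j=12: r + 11k = 1686.044444… → ⌈·⌉ = 1687
j=13: r + 12k = 1838.766666… → ⌈·⌉ = 1839
j=14: r + 13k = 1991.488888… → ⌈·⌉ = 1992
j=15: r + 14k = 2144.211111… → ⌈·⌉ = 2145
j=16: r + 15k = 2296.933333… → ⌈·⌉ = 2297
j=17: r + 16k = 2449.655555… → ⌈·⌉ = 2450
j=18: r + 17k = 2602.377777… → ⌈·⌉ = 2603

7, 159, 312, 465, 617, 770, 923, 1076, 1228, 1381, 1534, 1687, 1839, 1992, 2145, 2297, 2450, 2603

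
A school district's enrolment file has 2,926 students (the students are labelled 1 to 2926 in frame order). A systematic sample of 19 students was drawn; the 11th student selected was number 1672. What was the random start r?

k = 2926/19 = 154
r = 1672 − (11−1)×154 = 1672 − 1540 = 132

132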